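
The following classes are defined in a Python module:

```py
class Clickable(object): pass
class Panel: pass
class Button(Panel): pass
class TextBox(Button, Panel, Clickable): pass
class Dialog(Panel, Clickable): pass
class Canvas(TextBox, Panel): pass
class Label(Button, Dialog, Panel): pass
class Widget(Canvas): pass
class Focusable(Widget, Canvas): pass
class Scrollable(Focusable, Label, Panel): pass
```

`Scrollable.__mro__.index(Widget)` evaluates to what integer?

2

L[Scrollable] = Scrollable + merge(L[Focusable], L[Label], L[Panel], [Focusable Label Panel])
  take Focusable:  [Focusable Widget Canvas TextBox Button Panel Clickable object] + [Label Button Dialog Panel Clickable object] + [Panel object] + [Focusable Label Panel]
  take Widget:  [Widget Canvas TextBox Button Panel Clickable object] + [Label Button Dialog Panel Clickable object] + [Panel object] + [Label Panel]
  take Canvas:  [Canvas TextBox Button Panel Clickable object] + [Label Button Dialog Panel Clickable object] + [Panel object] + [Label Panel]
  take TextBox:  [TextBox Button Panel Clickable object] + [Label Button Dialog Panel Clickable object] + [Panel object] + [Label Panel]
  take Label:  [Button Panel Clickable object] + [Label Button Dialog Panel Clickable object] + [Panel object] + [Label Panel]
  take Button:  [Button Panel Clickable object] + [Button Dialog Panel Clickable object] + [Panel object] + [Panel]
  take Dialog:  [Panel Clickable object] + [Dialog Panel Clickable object] + [Panel object] + [Panel]
  take Panel:  [Panel Clickable object] + [Panel Clickable object] + [Panel object] + [Panel]
  take Clickable:  [Clickable object] + [Clickable object] + [object]
  take object:  [object] + [object] + [object]
MRO: Scrollable Focusable Widget Canvas TextBox Label Button Dialog Panel Clickable object
Widget sits at index 2.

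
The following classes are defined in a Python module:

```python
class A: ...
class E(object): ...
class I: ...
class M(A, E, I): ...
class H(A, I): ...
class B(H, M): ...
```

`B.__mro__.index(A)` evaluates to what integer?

3

L[B] = B + merge(L[H], L[M], [H M])
  take H:  [H A I object] + [M A E I object] + [H M]
  take M:  [A I object] + [M A E I object] + [M]
  take A:  [A I object] + [A E I object]
  take E:  [I object] + [E I object]
  take I:  [I object] + [I object]
  take object:  [object] + [object]
MRO: B H M A E I object
A sits at index 3.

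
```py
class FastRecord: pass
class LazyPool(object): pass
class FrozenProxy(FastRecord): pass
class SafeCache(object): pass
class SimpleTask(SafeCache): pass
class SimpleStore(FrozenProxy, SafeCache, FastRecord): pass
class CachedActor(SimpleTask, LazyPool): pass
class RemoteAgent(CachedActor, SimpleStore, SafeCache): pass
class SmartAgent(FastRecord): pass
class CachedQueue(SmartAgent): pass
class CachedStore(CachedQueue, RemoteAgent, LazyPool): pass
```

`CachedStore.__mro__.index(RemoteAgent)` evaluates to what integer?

L[CachedStore] = CachedStore + merge(L[CachedQueue], L[RemoteAgent], L[LazyPool], [CachedQueue RemoteAgent LazyPool])
  take CachedQueue:  [CachedQueue SmartAgent FastRecord object] + [RemoteAgent CachedActor SimpleTask SimpleStore FrozenProxy SafeCache LazyPool FastRecord object] + [LazyPool object] + [CachedQueue RemoteAgent LazyPool]
  take SmartAgent:  [SmartAgent FastRecord object] + [RemoteAgent CachedActor SimpleTask SimpleStore FrozenProxy SafeCache LazyPool FastRecord object] + [LazyPool object] + [RemoteAgent LazyPool]
  take RemoteAgent:  [FastRecord object] + [RemoteAgent CachedActor SimpleTask SimpleStore FrozenProxy SafeCache LazyPool FastRecord object] + [LazyPool object] + [RemoteAgent LazyPool]
  take CachedActor:  [FastRecord object] + [CachedActor SimpleTask SimpleStore FrozenProxy SafeCache LazyPool FastRecord object] + [LazyPool object] + [LazyPool]
  take SimpleTask:  [FastRecord object] + [SimpleTask SimpleStore FrozenProxy SafeCache LazyPool FastRecord object] + [LazyPool object] + [LazyPool]
  take SimpleStore:  [FastRecord object] + [SimpleStore FrozenProxy SafeCache LazyPool FastRecord object] + [LazyPool object] + [LazyPool]
  take FrozenProxy:  [FastRecord object] + [FrozenProxy SafeCache LazyPool FastRecord object] + [LazyPool object] + [LazyPool]
  take SafeCache:  [FastRecord object] + [SafeCache LazyPool FastRecord object] + [LazyPool object] + [LazyPool]
  take LazyPool:  [FastRecord object] + [LazyPool FastRecord object] + [LazyPool object] + [LazyPool]
  take FastRecord:  [FastRecord object] + [FastRecord object] + [object]
  take object:  [object] + [object] + [object]
MRO: CachedStore CachedQueue SmartAgent RemoteAgent CachedActor SimpleTask SimpleStore FrozenProxy SafeCache LazyPool FastRecord object
RemoteAgent sits at index 3.

3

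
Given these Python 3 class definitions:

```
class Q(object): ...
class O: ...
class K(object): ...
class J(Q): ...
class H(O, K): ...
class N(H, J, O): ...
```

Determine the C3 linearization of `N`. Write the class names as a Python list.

L[N] = N + merge(L[H], L[J], L[O], [H J O])
  take H:  [H O K object] + [J Q object] + [O object] + [H J O]
  take J:  [O K object] + [J Q object] + [O object] + [J O]
  take O:  [O K object] + [Q object] + [O object] + [O]
  take K:  [K object] + [Q object] + [object]
  take Q:  [object] + [Q object] + [object]
  take object:  [object] + [object] + [object]

[N, H, J, O, K, Q, object]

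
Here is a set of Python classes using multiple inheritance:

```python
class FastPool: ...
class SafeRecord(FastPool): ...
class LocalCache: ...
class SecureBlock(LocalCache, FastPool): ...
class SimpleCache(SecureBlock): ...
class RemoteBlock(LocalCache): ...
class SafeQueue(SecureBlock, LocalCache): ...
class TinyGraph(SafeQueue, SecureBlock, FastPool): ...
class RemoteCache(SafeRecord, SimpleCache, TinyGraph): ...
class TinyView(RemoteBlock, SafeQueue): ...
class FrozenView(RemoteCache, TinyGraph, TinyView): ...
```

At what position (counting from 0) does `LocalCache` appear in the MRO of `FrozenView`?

L[FrozenView] = FrozenView + merge(L[RemoteCache], L[TinyGraph], L[TinyView], [RemoteCache TinyGraph TinyView])
  take RemoteCache:  [RemoteCache SafeRecord SimpleCache TinyGraph SafeQueue SecureBlock LocalCache FastPool object] + [TinyGraph SafeQueue SecureBlock LocalCache FastPool object] + [TinyView RemoteBlock SafeQueue SecureBlock LocalCache FastPool object] + [RemoteCache TinyGraph TinyView]
  take SafeRecord:  [SafeRecord SimpleCache TinyGraph SafeQueue SecureBlock LocalCache FastPool object] + [TinyGraph SafeQueue SecureBlock LocalCache FastPool object] + [TinyView RemoteBlock SafeQueue SecureBlock LocalCache FastPool object] + [TinyGraph TinyView]
  take SimpleCache:  [SimpleCache TinyGraph SafeQueue SecureBlock LocalCache FastPool object] + [TinyGraph SafeQueue SecureBlock LocalCache FastPool object] + [TinyView RemoteBlock SafeQueue SecureBlock LocalCache FastPool object] + [TinyGraph TinyView]
  take TinyGraph:  [TinyGraph SafeQueue SecureBlock LocalCache FastPool object] + [TinyGraph SafeQueue SecureBlock LocalCache FastPool object] + [TinyView RemoteBlock SafeQueue SecureBlock LocalCache FastPool object] + [TinyGraph TinyView]
  take TinyView:  [SafeQueue SecureBlock LocalCache FastPool object] + [SafeQueue SecureBlock LocalCache FastPool object] + [TinyView RemoteBlock SafeQueue SecureBlock LocalCache FastPool object] + [TinyView]
  take RemoteBlock:  [SafeQueue SecureBlock LocalCache FastPool object] + [SafeQueue SecureBlock LocalCache FastPool object] + [RemoteBlock SafeQueue SecureBlock LocalCache FastPool object]
  take SafeQueue:  [SafeQueue SecureBlock LocalCache FastPool object] + [SafeQueue SecureBlock LocalCache FastPool object] + [SafeQueue SecureBlock LocalCache FastPool object]
  take SecureBlock:  [SecureBlock LocalCache FastPool object] + [SecureBlock LocalCache FastPool object] + [SecureBlock LocalCache FastPool object]
  take LocalCache:  [LocalCache FastPool object] + [LocalCache FastPool object] + [LocalCache FastPool object]
  take FastPool:  [FastPool object] + [FastPool object] + [FastPool object]
  take object:  [object] + [object] + [object]
MRO: FrozenView RemoteCache SafeRecord SimpleCache TinyGraph TinyView RemoteBlock SafeQueue SecureBlock LocalCache FastPool object
LocalCache sits at index 9.

9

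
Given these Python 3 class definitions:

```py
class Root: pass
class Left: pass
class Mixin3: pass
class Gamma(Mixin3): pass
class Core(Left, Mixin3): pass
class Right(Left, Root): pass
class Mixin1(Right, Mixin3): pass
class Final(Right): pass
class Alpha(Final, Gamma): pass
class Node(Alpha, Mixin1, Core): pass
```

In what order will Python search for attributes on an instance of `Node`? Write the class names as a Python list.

L[Node] = Node + merge(L[Alpha], L[Mixin1], L[Core], [Alpha Mixin1 Core])
  take Alpha:  [Alpha Final Right Left Root Gamma Mixin3 object] + [Mixin1 Right Left Root Mixin3 object] + [Core Left Mixin3 object] + [Alpha Mixin1 Core]
  take Final:  [Final Right Left Root Gamma Mixin3 object] + [Mixin1 Right Left Root Mixin3 object] + [Core Left Mixin3 object] + [Mixin1 Core]
  take Mixin1:  [Right Left Root Gamma Mixin3 object] + [Mixin1 Right Left Root Mixin3 object] + [Core Left Mixin3 object] + [Mixin1 Core]
  take Right:  [Right Left Root Gamma Mixin3 object] + [Right Left Root Mixin3 object] + [Core Left Mixin3 object] + [Core]
  take Core:  [Left Root Gamma Mixin3 object] + [Left Root Mixin3 object] + [Core Left Mixin3 object] + [Core]
  take Left:  [Left Root Gamma Mixin3 object] + [Left Root Mixin3 object] + [Left Mixin3 object]
  take Root:  [Root Gamma Mixin3 object] + [Root Mixin3 object] + [Mixin3 object]
  take Gamma:  [Gamma Mixin3 object] + [Mixin3 object] + [Mixin3 object]
  take Mixin3:  [Mixin3 object] + [Mixin3 object] + [Mixin3 object]
  take object:  [object] + [object] + [object]

[Node, Alpha, Final, Mixin1, Right, Core, Left, Root, Gamma, Mixin3, object]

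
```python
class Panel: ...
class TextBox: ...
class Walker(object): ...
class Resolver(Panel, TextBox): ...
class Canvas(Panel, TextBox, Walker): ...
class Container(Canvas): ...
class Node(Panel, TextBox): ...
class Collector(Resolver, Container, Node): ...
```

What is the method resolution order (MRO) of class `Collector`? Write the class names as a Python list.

L[Collector] = Collector + merge(L[Resolver], L[Container], L[Node], [Resolver Container Node])
  take Resolver:  [Resolver Panel TextBox object] + [Container Canvas Panel TextBox Walker object] + [Node Panel TextBox object] + [Resolver Container Node]
  take Container:  [Panel TextBox object] + [Container Canvas Panel TextBox Walker object] + [Node Panel TextBox object] + [Container Node]
  take Canvas:  [Panel TextBox object] + [Canvas Panel TextBox Walker object] + [Node Panel TextBox object] + [Node]
  take Node:  [Panel TextBox object] + [Panel TextBox Walker object] + [Node Panel TextBox object] + [Node]
  take Panel:  [Panel TextBox object] + [Panel TextBox Walker object] + [Panel TextBox object]
  take TextBox:  [TextBox object] + [TextBox Walker object] + [TextBox object]
  take Walker:  [object] + [Walker object] + [object]
  take object:  [object] + [object] + [object]

[Collector, Resolver, Container, Canvas, Node, Panel, TextBox, Walker, object]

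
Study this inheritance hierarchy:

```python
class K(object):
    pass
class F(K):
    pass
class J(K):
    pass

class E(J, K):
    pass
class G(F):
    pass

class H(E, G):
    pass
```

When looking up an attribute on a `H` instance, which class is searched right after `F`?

K

L[H] = H + merge(L[E], L[G], [E G])
  take E:  [E J K object] + [G F K object] + [E G]
  take J:  [J K object] + [G F K object] + [G]
  take G:  [K object] + [G F K object] + [G]
  take F:  [K object] + [F K object]
  take K:  [K object] + [K object]
  take object:  [object] + [object]
MRO: H E J G F K object
F is at position 4; next is K.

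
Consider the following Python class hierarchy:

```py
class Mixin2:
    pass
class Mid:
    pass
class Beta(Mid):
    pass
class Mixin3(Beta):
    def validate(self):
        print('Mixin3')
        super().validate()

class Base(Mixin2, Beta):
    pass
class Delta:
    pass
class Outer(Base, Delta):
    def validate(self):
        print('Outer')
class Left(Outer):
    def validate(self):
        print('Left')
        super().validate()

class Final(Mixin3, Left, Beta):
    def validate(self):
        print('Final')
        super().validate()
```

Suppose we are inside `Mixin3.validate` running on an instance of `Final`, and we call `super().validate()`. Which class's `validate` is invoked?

L[Final] = Final + merge(L[Mixin3], L[Left], L[Beta], [Mixin3 Left Beta])
  take Mixin3:  [Mixin3 Beta Mid object] + [Left Outer Base Mixin2 Beta Mid Delta object] + [Beta Mid object] + [Mixin3 Left Beta]
  take Left:  [Beta Mid object] + [Left Outer Base Mixin2 Beta Mid Delta object] + [Beta Mid object] + [Left Beta]
  take Outer:  [Beta Mid object] + [Outer Base Mixin2 Beta Mid Delta object] + [Beta Mid object] + [Beta]
  take Base:  [Beta Mid object] + [Base Mixin2 Beta Mid Delta object] + [Beta Mid object] + [Beta]
  take Mixin2:  [Beta Mid object] + [Mixin2 Beta Mid Delta object] + [Beta Mid object] + [Beta]
  take Beta:  [Beta Mid object] + [Beta Mid Delta object] + [Beta Mid object] + [Beta]
  take Mid:  [Mid object] + [Mid Delta object] + [Mid object]
  take Delta:  [object] + [Delta object] + [object]
  take object:  [object] + [object] + [object]
MRO: Final Mixin3 Left Outer Base Mixin2 Beta Mid Delta object
super() in Mixin3.validate on a Final instance goes to the class after Mixin3 in Final's MRO: Left.

Left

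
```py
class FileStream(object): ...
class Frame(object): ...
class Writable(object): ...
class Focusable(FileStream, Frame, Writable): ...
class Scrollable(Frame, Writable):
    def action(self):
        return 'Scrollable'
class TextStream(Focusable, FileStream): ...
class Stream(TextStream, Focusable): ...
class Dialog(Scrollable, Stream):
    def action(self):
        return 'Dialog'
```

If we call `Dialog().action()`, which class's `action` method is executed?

L[Dialog] = Dialog + merge(L[Scrollable], L[Stream], [Scrollable Stream])
  take Scrollable:  [Scrollable Frame Writable object] + [Stream TextStream Focusable FileStream Frame Writable object] + [Scrollable Stream]
  take Stream:  [Frame Writable object] + [Stream TextStream Focusable FileStream Frame Writable object] + [Stream]
  take TextStream:  [Frame Writable object] + [TextStream Focusable FileStream Frame Writable object]
  take Focusable:  [Frame Writable object] + [Focusable FileStream Frame Writable object]
  take FileStream:  [Frame Writable object] + [FileStream Frame Writable object]
  take Frame:  [Frame Writable object] + [Frame Writable object]
  take Writable:  [Writable object] + [Writable object]
  take object:  [object] + [object]
MRO: Dialog Scrollable Stream TextStream Focusable FileStream Frame Writable object
action is defined in: Dialog, Scrollable. First along the MRO is Dialog.

Dialog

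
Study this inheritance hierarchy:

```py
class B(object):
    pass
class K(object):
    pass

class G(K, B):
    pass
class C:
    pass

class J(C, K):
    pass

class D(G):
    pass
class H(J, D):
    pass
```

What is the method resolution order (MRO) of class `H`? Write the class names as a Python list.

[H, J, C, D, G, K, B, object]

L[H] = H + merge(L[J], L[D], [J D])
  take J:  [J C K object] + [D G K B object] + [J D]
  take C:  [C K object] + [D G K B object] + [D]
  take D:  [K object] + [D G K B object] + [D]
  take G:  [K object] + [G K B object]
  take K:  [K object] + [K B object]
  take B:  [object] + [B object]
  take object:  [object] + [object]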